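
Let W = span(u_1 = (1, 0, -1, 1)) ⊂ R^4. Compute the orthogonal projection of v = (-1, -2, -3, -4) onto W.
proj_W(v) = (-2/3, 0, 2/3, -2/3)

Set up U = [u_1 | ... | u_1] ∈ R^(4×1). The projector onto W = col(U) is P = U (U^T U)^(-1) U^T.
Compute U^T U =
  [3],
and U^T v = (-2).
Solve U^T U · c = U^T v for the coefficients: c = (-2/3). The projection is proj_W(v) = U c.
Check: (v - proj_W(v)) · u_1 = 0  (should be 0).
Result: proj_W(v) = (-2/3, 0, 2/3, -2/3).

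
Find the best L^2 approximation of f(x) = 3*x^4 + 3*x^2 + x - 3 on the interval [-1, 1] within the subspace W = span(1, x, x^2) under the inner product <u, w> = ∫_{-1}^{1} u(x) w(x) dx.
g(x) = 39*x^2/7 + x - 114/35

The best approximation g ∈ W is the orthogonal projection of f onto W. Writing g = a_0 + a_1 x + a_2 x^2, the coefficients solve the normal equations G · a = b where
  G_{ij} = <φ_i, φ_j> and b_i = <f, φ_i>, with φ_0 = 1, φ_1 = x, φ_2 = x^2.
G =
  [2, 0, 2/3]
  [0, 2/3, 0]
  [2/3, 0, 2/5],
b = (-14/5, 2/3, 2/35).
Solving gives a_0 = -114/35, a_1 = 1, a_2 = 39/7, so
  g(x) = 39*x^2/7 + x - 114/35.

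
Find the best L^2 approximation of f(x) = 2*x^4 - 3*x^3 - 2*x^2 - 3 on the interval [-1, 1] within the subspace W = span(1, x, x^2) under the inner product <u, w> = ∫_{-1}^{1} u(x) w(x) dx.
g(x) = -2*x^2/7 - 9*x/5 - 111/35

The best approximation g ∈ W is the orthogonal projection of f onto W. Writing g = a_0 + a_1 x + a_2 x^2, the coefficients solve the normal equations G · a = b where
  G_{ij} = <φ_i, φ_j> and b_i = <f, φ_i>, with φ_0 = 1, φ_1 = x, φ_2 = x^2.
G =
  [2, 0, 2/3]
  [0, 2/3, 0]
  [2/3, 0, 2/5],
b = (-98/15, -6/5, -78/35).
Solving gives a_0 = -111/35, a_1 = -9/5, a_2 = -2/7, so
  g(x) = -2*x^2/7 - 9*x/5 - 111/35.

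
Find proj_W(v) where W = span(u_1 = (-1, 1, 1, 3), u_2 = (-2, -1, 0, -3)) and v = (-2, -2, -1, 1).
proj_W(v) = (-3/2, 0, 1/2, 0)

Set up U = [u_1 | ... | u_2] ∈ R^(4×2). The projector onto W = col(U) is P = U (U^T U)^(-1) U^T.
Compute U^T U =
  [12, -8]
  [-8, 14],
and U^T v = (2, 3).
Solve U^T U · c = U^T v for the coefficients: c = (1/2, 1/2). The projection is proj_W(v) = U c.
Check: (v - proj_W(v)) · u_1 = 0  (should be 0).
Check: (v - proj_W(v)) · u_2 = 0  (should be 0).
Result: proj_W(v) = (-3/2, 0, 1/2, 0).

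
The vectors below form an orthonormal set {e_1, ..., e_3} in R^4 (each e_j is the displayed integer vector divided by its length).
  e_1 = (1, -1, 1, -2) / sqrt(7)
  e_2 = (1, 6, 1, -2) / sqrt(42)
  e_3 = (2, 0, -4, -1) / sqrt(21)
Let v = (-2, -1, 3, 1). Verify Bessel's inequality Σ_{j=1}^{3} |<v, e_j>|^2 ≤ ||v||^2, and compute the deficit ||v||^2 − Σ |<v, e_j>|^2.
Σ |<v, e_j>|^2 = 209/14; ||v||^2 = 15; deficit = 1/14

Write each e_j = u_j / sqrt(<u_j, u_j>) where u_j is the displayed integer vector. Then <v, e_j> = <v, u_j> / sqrt(<u_j, u_j>), so |<v, e_j>|^2 = <v, u_j>^2 / <u_j, u_j>.
Coefficients: <v, e_1> = 0/sqrt(7), <v, e_2> = -7/sqrt(42), <v, e_3> = -17/sqrt(21).
Square and sum: Σ |<v, e_j>|^2 = 209/14.
Compute ||v||^2 = v·v = 15.
Deficit = 15 − 209/14 = 1/14 ≥ 0, confirming Bessel's inequality. (The deficit equals ||v − Σ <v,e_j> e_j||^2, the squared distance from v to span{e_j}.)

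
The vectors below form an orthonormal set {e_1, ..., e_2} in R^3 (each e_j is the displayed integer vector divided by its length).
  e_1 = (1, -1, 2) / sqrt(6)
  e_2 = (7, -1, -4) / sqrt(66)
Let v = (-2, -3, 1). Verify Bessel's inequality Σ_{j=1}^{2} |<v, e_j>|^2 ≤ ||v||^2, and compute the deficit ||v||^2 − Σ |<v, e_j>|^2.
Σ |<v, e_j>|^2 = 54/11; ||v||^2 = 14; deficit = 100/11

Write each e_j = u_j / sqrt(<u_j, u_j>) where u_j is the displayed integer vector. Then <v, e_j> = <v, u_j> / sqrt(<u_j, u_j>), so |<v, e_j>|^2 = <v, u_j>^2 / <u_j, u_j>.
Coefficients: <v, e_1> = 3/sqrt(6), <v, e_2> = -15/sqrt(66).
Square and sum: Σ |<v, e_j>|^2 = 54/11.
Compute ||v||^2 = v·v = 14.
Deficit = 14 − 54/11 = 100/11 ≥ 0, confirming Bessel's inequality. (The deficit equals ||v − Σ <v,e_j> e_j||^2, the squared distance from v to span{e_j}.)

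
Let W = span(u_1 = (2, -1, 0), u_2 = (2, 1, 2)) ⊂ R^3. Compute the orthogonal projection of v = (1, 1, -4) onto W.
proj_W(v) = (-2/9, -13/9, -14/9)

Set up U = [u_1 | ... | u_2] ∈ R^(3×2). The projector onto W = col(U) is P = U (U^T U)^(-1) U^T.
Compute U^T U =
  [5, 3]
  [3, 9],
and U^T v = (1, -5).
Solve U^T U · c = U^T v for the coefficients: c = (2/3, -7/9). The projection is proj_W(v) = U c.
Check: (v - proj_W(v)) · u_1 = 0  (should be 0).
Check: (v - proj_W(v)) · u_2 = 0  (should be 0).
Result: proj_W(v) = (-2/9, -13/9, -14/9).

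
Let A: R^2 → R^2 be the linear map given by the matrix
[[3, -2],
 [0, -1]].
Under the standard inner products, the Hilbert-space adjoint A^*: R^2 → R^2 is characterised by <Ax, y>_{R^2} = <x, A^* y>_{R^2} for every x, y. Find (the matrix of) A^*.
A^* = A^T =
[[3, 0],
 [-2, -1]]

For real matrices with standard dot products, the defining identity <Ax, y> = <x, A^* y> gives (Ax)^T y = x^T (A^*) y, i.e. x^T A^T y = x^T (A^*) y. Since this holds for all x, y, we must have A^* = A^T. Therefore
A^* =
[[3, 0],
 [-2, -1]].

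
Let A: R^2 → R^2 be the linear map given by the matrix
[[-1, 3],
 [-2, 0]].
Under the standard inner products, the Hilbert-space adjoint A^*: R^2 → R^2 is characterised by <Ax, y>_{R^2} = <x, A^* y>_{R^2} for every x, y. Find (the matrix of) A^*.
A^* = A^T =
[[-1, -2],
 [3, 0]]

For real matrices with standard dot products, the defining identity <Ax, y> = <x, A^* y> gives (Ax)^T y = x^T (A^*) y, i.e. x^T A^T y = x^T (A^*) y. Since this holds for all x, y, we must have A^* = A^T. Therefore
A^* =
[[-1, -2],
 [3, 0]].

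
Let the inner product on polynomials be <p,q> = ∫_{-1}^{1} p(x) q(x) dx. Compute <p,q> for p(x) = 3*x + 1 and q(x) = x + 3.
<p,q> = 8

Expand the product: p(x)·q(x) = 3*x^2 + 10*x + 3.
∫_{-1}^{1} of each monomial x^k gives [2/(k+1) if k even, 0 if k odd]. Integrating term-by-term (or equivalently evaluating the antiderivative F(x) = x^3 + 5*x^2 + 3*x at the endpoints):
  F(1) − F(−1) = 9 − (1) = 8.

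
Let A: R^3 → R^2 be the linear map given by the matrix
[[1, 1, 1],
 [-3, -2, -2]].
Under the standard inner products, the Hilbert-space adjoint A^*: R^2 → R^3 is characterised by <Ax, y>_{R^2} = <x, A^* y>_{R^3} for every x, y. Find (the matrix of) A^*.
A^* = A^T =
[[1, -3],
 [1, -2],
 [1, -2]]

For real matrices with standard dot products, the defining identity <Ax, y> = <x, A^* y> gives (Ax)^T y = x^T (A^*) y, i.e. x^T A^T y = x^T (A^*) y. Since this holds for all x, y, we must have A^* = A^T. Therefore
A^* =
[[1, -3],
 [1, -2],
 [1, -2]].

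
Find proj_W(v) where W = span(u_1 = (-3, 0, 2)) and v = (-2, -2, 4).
proj_W(v) = (-42/13, 0, 28/13)

Set up U = [u_1 | ... | u_1] ∈ R^(3×1). The projector onto W = col(U) is P = U (U^T U)^(-1) U^T.
Compute U^T U =
  [13],
and U^T v = (14).
Solve U^T U · c = U^T v for the coefficients: c = (14/13). The projection is proj_W(v) = U c.
Check: (v - proj_W(v)) · u_1 = 0  (should be 0).
Result: proj_W(v) = (-42/13, 0, 28/13).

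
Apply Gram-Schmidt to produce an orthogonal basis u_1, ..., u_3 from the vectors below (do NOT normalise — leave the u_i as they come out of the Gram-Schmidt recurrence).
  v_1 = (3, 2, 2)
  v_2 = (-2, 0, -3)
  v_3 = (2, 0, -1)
Orthogonal basis:
  u_1 = (3, 2, 2)
  u_2 = (2/17, 24/17, -27/17)
  u_3 = (96/77, -80/77, -64/77)

Apply the Gram-Schmidt recurrence
  u_1 = v_1
  u_i = v_i − Σ_{j<i} ((v_i · u_j) / (u_j · u_j)) · u_j.

Step by step this gives:
  u_1 = (3, 2, 2)
  u_2 = (2/17, 24/17, -27/17)
  u_3 = (96/77, -80/77, -64/77)

Orthogonality check:
  u_2 · u_1 = 0 (should be 0)
  u_3 · u_1 = 0 (should be 0)
  u_3 · u_2 = 0 (should be 0)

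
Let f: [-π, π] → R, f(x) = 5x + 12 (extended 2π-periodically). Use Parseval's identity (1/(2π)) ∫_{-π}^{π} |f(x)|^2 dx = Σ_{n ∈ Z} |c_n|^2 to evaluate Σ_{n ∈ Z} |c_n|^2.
Σ |c_n|^2 = 25π^2/3 + 144

Expand and integrate term by term over [-π, π]:
  ∫ (5x)^2 dx = 25·(2π^3/3); ∫ 2·5·(12)·x dx = 0 (odd integrand); ∫ 12^2 dx = 144·2π.
So (1/(2π)) ∫_{-π}^{π} (5x + 12)^2 dx = 25π^2/3 + 144 = 25π^2/3 + 144.
Parseval ⇒ Σ |c_n|^2 = 25π^2/3 + 144.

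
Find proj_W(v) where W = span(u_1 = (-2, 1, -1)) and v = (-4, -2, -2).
proj_W(v) = (-8/3, 4/3, -4/3)

Set up U = [u_1 | ... | u_1] ∈ R^(3×1). The projector onto W = col(U) is P = U (U^T U)^(-1) U^T.
Compute U^T U =
  [6],
and U^T v = (8).
Solve U^T U · c = U^T v for the coefficients: c = (4/3). The projection is proj_W(v) = U c.
Check: (v - proj_W(v)) · u_1 = 0  (should be 0).
Result: proj_W(v) = (-8/3, 4/3, -4/3).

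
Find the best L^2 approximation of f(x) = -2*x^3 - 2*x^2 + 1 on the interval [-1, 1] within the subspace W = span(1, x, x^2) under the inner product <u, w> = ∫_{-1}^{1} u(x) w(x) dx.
g(x) = -2*x^2 - 6*x/5 + 1

The best approximation g ∈ W is the orthogonal projection of f onto W. Writing g = a_0 + a_1 x + a_2 x^2, the coefficients solve the normal equations G · a = b where
  G_{ij} = <φ_i, φ_j> and b_i = <f, φ_i>, with φ_0 = 1, φ_1 = x, φ_2 = x^2.
G =
  [2, 0, 2/3]
  [0, 2/3, 0]
  [2/3, 0, 2/5],
b = (2/3, -4/5, -2/15).
Solving gives a_0 = 1, a_1 = -6/5, a_2 = -2, so
  g(x) = -2*x^2 - 6*x/5 + 1.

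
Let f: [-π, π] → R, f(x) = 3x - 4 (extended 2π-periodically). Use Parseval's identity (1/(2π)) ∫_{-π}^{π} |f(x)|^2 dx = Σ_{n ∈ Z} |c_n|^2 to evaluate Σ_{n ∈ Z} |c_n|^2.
Σ |c_n|^2 = 3π^2 + 16

Expand and integrate term by term over [-π, π]:
  ∫ (3x)^2 dx = 9·(2π^3/3); ∫ 2·3·(-4)·x dx = 0 (odd integrand); ∫ (-4)^2 dx = 16·2π.
So (1/(2π)) ∫_{-π}^{π} (3x - 4)^2 dx = 9π^2/3 + 16 = 3π^2 + 16.
Parseval ⇒ Σ |c_n|^2 = 3π^2 + 16.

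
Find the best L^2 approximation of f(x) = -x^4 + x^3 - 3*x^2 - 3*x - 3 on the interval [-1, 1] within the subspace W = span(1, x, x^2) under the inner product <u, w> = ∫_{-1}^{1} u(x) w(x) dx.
g(x) = -27*x^2/7 - 12*x/5 - 102/35

The best approximation g ∈ W is the orthogonal projection of f onto W. Writing g = a_0 + a_1 x + a_2 x^2, the coefficients solve the normal equations G · a = b where
  G_{ij} = <φ_i, φ_j> and b_i = <f, φ_i>, with φ_0 = 1, φ_1 = x, φ_2 = x^2.
G =
  [2, 0, 2/3]
  [0, 2/3, 0]
  [2/3, 0, 2/5],
b = (-42/5, -8/5, -122/35).
Solving gives a_0 = -102/35, a_1 = -12/5, a_2 = -27/7, so
  g(x) = -27*x^2/7 - 12*x/5 - 102/35.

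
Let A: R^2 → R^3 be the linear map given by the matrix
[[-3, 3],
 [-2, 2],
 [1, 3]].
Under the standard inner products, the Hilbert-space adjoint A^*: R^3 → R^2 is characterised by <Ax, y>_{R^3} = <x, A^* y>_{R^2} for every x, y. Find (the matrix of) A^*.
A^* = A^T =
[[-3, -2, 1],
 [3, 2, 3]]

For real matrices with standard dot products, the defining identity <Ax, y> = <x, A^* y> gives (Ax)^T y = x^T (A^*) y, i.e. x^T A^T y = x^T (A^*) y. Since this holds for all x, y, we must have A^* = A^T. Therefore
A^* =
[[-3, -2, 1],
 [3, 2, 3]].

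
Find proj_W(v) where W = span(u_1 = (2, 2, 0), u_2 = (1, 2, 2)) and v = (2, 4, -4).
proj_W(v) = (34/9, 20/9, -28/9)

Set up U = [u_1 | ... | u_2] ∈ R^(3×2). The projector onto W = col(U) is P = U (U^T U)^(-1) U^T.
Compute U^T U =
  [8, 6]
  [6, 9],
and U^T v = (12, 2).
Solve U^T U · c = U^T v for the coefficients: c = (8/3, -14/9). The projection is proj_W(v) = U c.
Check: (v - proj_W(v)) · u_1 = 0  (should be 0).
Check: (v - proj_W(v)) · u_2 = 0  (should be 0).
Result: proj_W(v) = (34/9, 20/9, -28/9).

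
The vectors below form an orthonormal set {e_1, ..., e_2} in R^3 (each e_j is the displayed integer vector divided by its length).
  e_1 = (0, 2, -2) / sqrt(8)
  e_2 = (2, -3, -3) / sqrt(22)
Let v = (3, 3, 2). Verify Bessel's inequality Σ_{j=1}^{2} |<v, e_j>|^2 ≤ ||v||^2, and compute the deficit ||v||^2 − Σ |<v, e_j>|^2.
Σ |<v, e_j>|^2 = 46/11; ||v||^2 = 22; deficit = 196/11

Write each e_j = u_j / sqrt(<u_j, u_j>) where u_j is the displayed integer vector. Then <v, e_j> = <v, u_j> / sqrt(<u_j, u_j>), so |<v, e_j>|^2 = <v, u_j>^2 / <u_j, u_j>.
Coefficients: <v, e_1> = 2/sqrt(8), <v, e_2> = -9/sqrt(22).
Square and sum: Σ |<v, e_j>|^2 = 46/11.
Compute ||v||^2 = v·v = 22.
Deficit = 22 − 46/11 = 196/11 ≥ 0, confirming Bessel's inequality. (The deficit equals ||v − Σ <v,e_j> e_j||^2, the squared distance from v to span{e_j}.)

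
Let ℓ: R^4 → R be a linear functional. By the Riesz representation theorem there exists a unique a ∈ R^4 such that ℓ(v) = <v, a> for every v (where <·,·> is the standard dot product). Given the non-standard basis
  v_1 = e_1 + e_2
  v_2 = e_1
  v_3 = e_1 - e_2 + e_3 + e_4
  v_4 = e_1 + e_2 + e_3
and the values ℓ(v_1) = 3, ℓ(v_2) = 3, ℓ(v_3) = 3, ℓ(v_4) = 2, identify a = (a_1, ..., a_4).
a = (3, 0, -1, 1)

Write a = (a_1, ..., a_4) in the standard basis. For each basis vector v_i, ℓ(v_i) = <v_i, a> is a linear equation in the a_j's. Collect the n equations into a matrix system V a = ℓ, where row i of V is v_i (expressed in the standard basis). Since V is invertible (lower-triangular with 1s on the diagonal, up to permutation), solve by back-substitution:
  V =
[[1, 1, 0, 0],
 [1, 0, 0, 0],
 [1, -1, 1, 1],
 [1, 1, 1, 0]]
  V a = (3, 3, 3, 2)
Solving gives a = (3, 0, -1, 1).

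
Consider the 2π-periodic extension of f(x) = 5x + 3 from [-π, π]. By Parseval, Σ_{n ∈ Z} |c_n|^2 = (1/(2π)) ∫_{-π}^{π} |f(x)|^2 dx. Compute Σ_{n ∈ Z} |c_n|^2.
Σ |c_n|^2 = 25π^2/3 + 9

Expand and integrate term by term over [-π, π]:
  ∫ (5x)^2 dx = 25·(2π^3/3); ∫ 2·5·(3)·x dx = 0 (odd integrand); ∫ 3^2 dx = 9·2π.
So (1/(2π)) ∫_{-π}^{π} (5x + 3)^2 dx = 25π^2/3 + 9 = 25π^2/3 + 9.
Parseval ⇒ Σ |c_n|^2 = 25π^2/3 + 9.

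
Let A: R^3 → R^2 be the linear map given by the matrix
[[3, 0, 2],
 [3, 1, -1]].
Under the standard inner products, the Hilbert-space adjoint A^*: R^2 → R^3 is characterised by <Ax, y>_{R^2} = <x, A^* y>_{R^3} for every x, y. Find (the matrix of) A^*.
A^* = A^T =
[[3, 3],
 [0, 1],
 [2, -1]]

For real matrices with standard dot products, the defining identity <Ax, y> = <x, A^* y> gives (Ax)^T y = x^T (A^*) y, i.e. x^T A^T y = x^T (A^*) y. Since this holds for all x, y, we must have A^* = A^T. Therefore
A^* =
[[3, 3],
 [0, 1],
 [2, -1]].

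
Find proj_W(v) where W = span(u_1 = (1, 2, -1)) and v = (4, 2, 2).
proj_W(v) = (1, 2, -1)

Set up U = [u_1 | ... | u_1] ∈ R^(3×1). The projector onto W = col(U) is P = U (U^T U)^(-1) U^T.
Compute U^T U =
  [6],
and U^T v = (6).
Solve U^T U · c = U^T v for the coefficients: c = (1). The projection is proj_W(v) = U c.
Check: (v - proj_W(v)) · u_1 = 0  (should be 0).
Result: proj_W(v) = (1, 2, -1).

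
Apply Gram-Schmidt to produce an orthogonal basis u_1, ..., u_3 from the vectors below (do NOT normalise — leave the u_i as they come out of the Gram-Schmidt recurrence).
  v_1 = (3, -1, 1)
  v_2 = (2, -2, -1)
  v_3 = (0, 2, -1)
Orthogonal basis:
  u_1 = (3, -1, 1)
  u_2 = (1/11, -15/11, -18/11)
  u_3 = (21/25, 7/5, -28/25)

Apply the Gram-Schmidt recurrence
  u_1 = v_1
  u_i = v_i − Σ_{j<i} ((v_i · u_j) / (u_j · u_j)) · u_j.

Step by step this gives:
  u_1 = (3, -1, 1)
  u_2 = (1/11, -15/11, -18/11)
  u_3 = (21/25, 7/5, -28/25)

Orthogonality check:
  u_2 · u_1 = 0 (should be 0)
  u_3 · u_1 = 0 (should be 0)
  u_3 · u_2 = 0 (should be 0)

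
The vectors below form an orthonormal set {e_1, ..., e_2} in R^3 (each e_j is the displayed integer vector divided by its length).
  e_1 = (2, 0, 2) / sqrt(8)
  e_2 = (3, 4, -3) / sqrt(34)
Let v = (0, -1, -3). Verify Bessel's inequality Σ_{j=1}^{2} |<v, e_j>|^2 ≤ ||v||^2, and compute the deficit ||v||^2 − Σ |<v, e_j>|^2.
Σ |<v, e_j>|^2 = 89/17; ||v||^2 = 10; deficit = 81/17

Write each e_j = u_j / sqrt(<u_j, u_j>) where u_j is the displayed integer vector. Then <v, e_j> = <v, u_j> / sqrt(<u_j, u_j>), so |<v, e_j>|^2 = <v, u_j>^2 / <u_j, u_j>.
Coefficients: <v, e_1> = -6/sqrt(8), <v, e_2> = 5/sqrt(34).
Square and sum: Σ |<v, e_j>|^2 = 89/17.
Compute ||v||^2 = v·v = 10.
Deficit = 10 − 89/17 = 81/17 ≥ 0, confirming Bessel's inequality. (The deficit equals ||v − Σ <v,e_j> e_j||^2, the squared distance from v to span{e_j}.)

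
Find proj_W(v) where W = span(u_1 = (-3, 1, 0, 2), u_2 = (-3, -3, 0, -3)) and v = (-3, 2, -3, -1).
proj_W(v) = (-109/42, -1/42, 0, 13/21)

Set up U = [u_1 | ... | u_2] ∈ R^(4×2). The projector onto W = col(U) is P = U (U^T U)^(-1) U^T.
Compute U^T U =
  [14, 0]
  [0, 27],
and U^T v = (9, 6).
Solve U^T U · c = U^T v for the coefficients: c = (9/14, 2/9). The projection is proj_W(v) = U c.
Check: (v - proj_W(v)) · u_1 = 0  (should be 0).
Check: (v - proj_W(v)) · u_2 = 0  (should be 0).
Result: proj_W(v) = (-109/42, -1/42, 0, 13/21).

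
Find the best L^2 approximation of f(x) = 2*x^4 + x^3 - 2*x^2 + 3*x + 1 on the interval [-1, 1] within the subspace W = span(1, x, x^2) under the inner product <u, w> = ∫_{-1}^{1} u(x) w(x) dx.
g(x) = -2*x^2/7 + 18*x/5 + 29/35

The best approximation g ∈ W is the orthogonal projection of f onto W. Writing g = a_0 + a_1 x + a_2 x^2, the coefficients solve the normal equations G · a = b where
  G_{ij} = <φ_i, φ_j> and b_i = <f, φ_i>, with φ_0 = 1, φ_1 = x, φ_2 = x^2.
G =
  [2, 0, 2/3]
  [0, 2/3, 0]
  [2/3, 0, 2/5],
b = (22/15, 12/5, 46/105).
Solving gives a_0 = 29/35, a_1 = 18/5, a_2 = -2/7, so
  g(x) = -2*x^2/7 + 18*x/5 + 29/35.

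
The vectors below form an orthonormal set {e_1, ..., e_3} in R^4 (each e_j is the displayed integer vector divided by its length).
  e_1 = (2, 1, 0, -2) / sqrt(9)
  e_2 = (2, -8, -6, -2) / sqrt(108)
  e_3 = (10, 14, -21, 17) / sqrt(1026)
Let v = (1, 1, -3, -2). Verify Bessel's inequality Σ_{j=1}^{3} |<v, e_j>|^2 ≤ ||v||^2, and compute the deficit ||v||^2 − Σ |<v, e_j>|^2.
Σ |<v, e_j>|^2 = 401/38; ||v||^2 = 15; deficit = 169/38

Write each e_j = u_j / sqrt(<u_j, u_j>) where u_j is the displayed integer vector. Then <v, e_j> = <v, u_j> / sqrt(<u_j, u_j>), so |<v, e_j>|^2 = <v, u_j>^2 / <u_j, u_j>.
Coefficients: <v, e_1> = 7/sqrt(9), <v, e_2> = 16/sqrt(108), <v, e_3> = 53/sqrt(1026).
Square and sum: Σ |<v, e_j>|^2 = 401/38.
Compute ||v||^2 = v·v = 15.
Deficit = 15 − 401/38 = 169/38 ≥ 0, confirming Bessel's inequality. (The deficit equals ||v − Σ <v,e_j> e_j||^2, the squared distance from v to span{e_j}.)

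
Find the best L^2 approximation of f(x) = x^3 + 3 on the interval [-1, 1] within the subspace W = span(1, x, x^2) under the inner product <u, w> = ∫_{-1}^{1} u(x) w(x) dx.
g(x) = 3*x/5 + 3

The best approximation g ∈ W is the orthogonal projection of f onto W. Writing g = a_0 + a_1 x + a_2 x^2, the coefficients solve the normal equations G · a = b where
  G_{ij} = <φ_i, φ_j> and b_i = <f, φ_i>, with φ_0 = 1, φ_1 = x, φ_2 = x^2.
G =
  [2, 0, 2/3]
  [0, 2/3, 0]
  [2/3, 0, 2/5],
b = (6, 2/5, 2).
Solving gives a_0 = 3, a_1 = 3/5, a_2 = 0, so
  g(x) = 3*x/5 + 3.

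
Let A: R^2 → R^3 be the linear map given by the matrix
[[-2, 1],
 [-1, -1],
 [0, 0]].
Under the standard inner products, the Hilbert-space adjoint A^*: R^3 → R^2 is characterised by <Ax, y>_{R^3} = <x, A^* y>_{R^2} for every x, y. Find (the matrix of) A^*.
A^* = A^T =
[[-2, -1, 0],
 [1, -1, 0]]

For real matrices with standard dot products, the defining identity <Ax, y> = <x, A^* y> gives (Ax)^T y = x^T (A^*) y, i.e. x^T A^T y = x^T (A^*) y. Since this holds for all x, y, we must have A^* = A^T. Therefore
A^* =
[[-2, -1, 0],
 [1, -1, 0]].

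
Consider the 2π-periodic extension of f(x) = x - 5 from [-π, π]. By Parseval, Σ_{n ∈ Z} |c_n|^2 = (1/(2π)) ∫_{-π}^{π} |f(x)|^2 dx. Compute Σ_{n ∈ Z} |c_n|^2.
Σ |c_n|^2 = π^2/3 + 25

Expand and integrate term by term over [-π, π]:
  ∫ (x)^2 dx = 1·(2π^3/3); ∫ 2·1·(-5)·x dx = 0 (odd integrand); ∫ (-5)^2 dx = 25·2π.
So (1/(2π)) ∫_{-π}^{π} (x - 5)^2 dx = 1π^2/3 + 25 = π^2/3 + 25.
Parseval ⇒ Σ |c_n|^2 = π^2/3 + 25.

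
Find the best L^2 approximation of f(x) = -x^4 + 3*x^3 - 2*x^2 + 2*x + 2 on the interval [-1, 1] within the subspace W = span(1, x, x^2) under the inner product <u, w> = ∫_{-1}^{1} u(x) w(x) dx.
g(x) = -20*x^2/7 + 19*x/5 + 73/35

The best approximation g ∈ W is the orthogonal projection of f onto W. Writing g = a_0 + a_1 x + a_2 x^2, the coefficients solve the normal equations G · a = b where
  G_{ij} = <φ_i, φ_j> and b_i = <f, φ_i>, with φ_0 = 1, φ_1 = x, φ_2 = x^2.
G =
  [2, 0, 2/3]
  [0, 2/3, 0]
  [2/3, 0, 2/5],
b = (34/15, 38/15, 26/105).
Solving gives a_0 = 73/35, a_1 = 19/5, a_2 = -20/7, so
  g(x) = -20*x^2/7 + 19*x/5 + 73/35.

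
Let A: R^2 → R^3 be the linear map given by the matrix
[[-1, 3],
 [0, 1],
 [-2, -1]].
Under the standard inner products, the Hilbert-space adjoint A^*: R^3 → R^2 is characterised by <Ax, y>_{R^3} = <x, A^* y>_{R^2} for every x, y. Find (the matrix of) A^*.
A^* = A^T =
[[-1, 0, -2],
 [3, 1, -1]]

For real matrices with standard dot products, the defining identity <Ax, y> = <x, A^* y> gives (Ax)^T y = x^T (A^*) y, i.e. x^T A^T y = x^T (A^*) y. Since this holds for all x, y, we must have A^* = A^T. Therefore
A^* =
[[-1, 0, -2],
 [3, 1, -1]].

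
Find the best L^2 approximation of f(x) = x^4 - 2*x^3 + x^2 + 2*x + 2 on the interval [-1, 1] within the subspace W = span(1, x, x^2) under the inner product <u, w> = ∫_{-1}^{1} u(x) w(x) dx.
g(x) = 13*x^2/7 + 4*x/5 + 67/35

The best approximation g ∈ W is the orthogonal projection of f onto W. Writing g = a_0 + a_1 x + a_2 x^2, the coefficients solve the normal equations G · a = b where
  G_{ij} = <φ_i, φ_j> and b_i = <f, φ_i>, with φ_0 = 1, φ_1 = x, φ_2 = x^2.
G =
  [2, 0, 2/3]
  [0, 2/3, 0]
  [2/3, 0, 2/5],
b = (76/15, 8/15, 212/105).
Solving gives a_0 = 67/35, a_1 = 4/5, a_2 = 13/7, so
  g(x) = 13*x^2/7 + 4*x/5 + 67/35.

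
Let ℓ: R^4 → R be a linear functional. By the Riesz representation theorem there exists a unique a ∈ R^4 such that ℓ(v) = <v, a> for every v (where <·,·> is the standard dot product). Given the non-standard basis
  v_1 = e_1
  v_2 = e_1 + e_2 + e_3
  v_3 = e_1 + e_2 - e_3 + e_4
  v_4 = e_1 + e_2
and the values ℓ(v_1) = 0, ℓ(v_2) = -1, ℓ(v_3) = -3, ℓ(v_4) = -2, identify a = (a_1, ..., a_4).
a = (0, -2, 1, 0)

Write a = (a_1, ..., a_4) in the standard basis. For each basis vector v_i, ℓ(v_i) = <v_i, a> is a linear equation in the a_j's. Collect the n equations into a matrix system V a = ℓ, where row i of V is v_i (expressed in the standard basis). Since V is invertible (lower-triangular with 1s on the diagonal, up to permutation), solve by back-substitution:
  V =
[[1, 0, 0, 0],
 [1, 1, 1, 0],
 [1, 1, -1, 1],
 [1, 1, 0, 0]]
  V a = (0, -1, -3, -2)
Solving gives a = (0, -2, 1, 0).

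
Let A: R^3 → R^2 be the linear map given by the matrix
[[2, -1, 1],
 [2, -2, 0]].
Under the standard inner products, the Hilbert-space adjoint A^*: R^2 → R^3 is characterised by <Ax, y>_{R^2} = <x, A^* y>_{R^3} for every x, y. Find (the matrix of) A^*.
A^* = A^T =
[[2, 2],
 [-1, -2],
 [1, 0]]

For real matrices with standard dot products, the defining identity <Ax, y> = <x, A^* y> gives (Ax)^T y = x^T (A^*) y, i.e. x^T A^T y = x^T (A^*) y. Since this holds for all x, y, we must have A^* = A^T. Therefore
A^* =
[[2, 2],
 [-1, -2],
 [1, 0]].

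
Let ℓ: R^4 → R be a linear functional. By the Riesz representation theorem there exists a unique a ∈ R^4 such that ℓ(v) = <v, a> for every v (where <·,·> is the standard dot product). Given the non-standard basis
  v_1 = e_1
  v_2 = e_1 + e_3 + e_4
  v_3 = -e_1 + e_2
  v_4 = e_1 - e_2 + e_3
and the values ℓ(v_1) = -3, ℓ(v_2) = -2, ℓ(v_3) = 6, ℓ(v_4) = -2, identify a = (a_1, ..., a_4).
a = (-3, 3, 4, -3)

Write a = (a_1, ..., a_4) in the standard basis. For each basis vector v_i, ℓ(v_i) = <v_i, a> is a linear equation in the a_j's. Collect the n equations into a matrix system V a = ℓ, where row i of V is v_i (expressed in the standard basis). Since V is invertible (lower-triangular with 1s on the diagonal, up to permutation), solve by back-substitution:
  V =
[[1, 0, 0, 0],
 [1, 0, 1, 1],
 [-1, 1, 0, 0],
 [1, -1, 1, 0]]
  V a = (-3, -2, 6, -2)
Solving gives a = (-3, 3, 4, -3).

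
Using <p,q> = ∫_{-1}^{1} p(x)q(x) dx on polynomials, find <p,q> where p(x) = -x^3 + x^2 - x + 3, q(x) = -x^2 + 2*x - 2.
<p,q> = -268/15

Expand the product: p(x)·q(x) = x^5 - 3*x^4 + 5*x^3 - 7*x^2 + 8*x - 6.
∫_{-1}^{1} of each monomial x^k gives [2/(k+1) if k even, 0 if k odd]. Integrating term-by-term (or equivalently evaluating the antiderivative F(x) = x^6/6 - 3*x^5/5 + 5*x^4/4 - 7*x^3/3 + 4*x^2 - 6*x at the endpoints):
  F(1) − F(−1) = -211/60 − (287/20) = -268/15.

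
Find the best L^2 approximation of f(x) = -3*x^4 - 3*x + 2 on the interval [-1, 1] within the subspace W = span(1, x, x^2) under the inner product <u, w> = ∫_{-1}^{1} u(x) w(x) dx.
g(x) = -18*x^2/7 - 3*x + 79/35

The best approximation g ∈ W is the orthogonal projection of f onto W. Writing g = a_0 + a_1 x + a_2 x^2, the coefficients solve the normal equations G · a = b where
  G_{ij} = <φ_i, φ_j> and b_i = <f, φ_i>, with φ_0 = 1, φ_1 = x, φ_2 = x^2.
G =
  [2, 0, 2/3]
  [0, 2/3, 0]
  [2/3, 0, 2/5],
b = (14/5, -2, 10/21).
Solving gives a_0 = 79/35, a_1 = -3, a_2 = -18/7, so
  g(x) = -18*x^2/7 - 3*x + 79/35.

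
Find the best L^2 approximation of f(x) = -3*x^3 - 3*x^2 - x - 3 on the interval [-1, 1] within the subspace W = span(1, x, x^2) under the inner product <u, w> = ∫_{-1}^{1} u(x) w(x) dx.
g(x) = -3*x^2 - 14*x/5 - 3

The best approximation g ∈ W is the orthogonal projection of f onto W. Writing g = a_0 + a_1 x + a_2 x^2, the coefficients solve the normal equations G · a = b where
  G_{ij} = <φ_i, φ_j> and b_i = <f, φ_i>, with φ_0 = 1, φ_1 = x, φ_2 = x^2.
G =
  [2, 0, 2/3]
  [0, 2/3, 0]
  [2/3, 0, 2/5],
b = (-8, -28/15, -16/5).
Solving gives a_0 = -3, a_1 = -14/5, a_2 = -3, so
  g(x) = -3*x^2 - 14*x/5 - 3.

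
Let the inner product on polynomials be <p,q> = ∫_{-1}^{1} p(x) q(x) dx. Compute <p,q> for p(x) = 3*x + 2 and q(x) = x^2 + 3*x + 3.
<p,q> = 58/3

Expand the product: p(x)·q(x) = 3*x^3 + 11*x^2 + 15*x + 6.
∫_{-1}^{1} of each monomial x^k gives [2/(k+1) if k even, 0 if k odd]. Integrating term-by-term (or equivalently evaluating the antiderivative F(x) = 3*x^4/4 + 11*x^3/3 + 15*x^2/2 + 6*x at the endpoints):
  F(1) − F(−1) = 215/12 − (-17/12) = 58/3.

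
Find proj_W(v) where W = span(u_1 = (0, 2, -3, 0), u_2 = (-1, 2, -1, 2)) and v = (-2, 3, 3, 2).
proj_W(v) = (-46/27, 10/9, 47/27, 92/27)

Set up U = [u_1 | ... | u_2] ∈ R^(4×2). The projector onto W = col(U) is P = U (U^T U)^(-1) U^T.
Compute U^T U =
  [13, 7]
  [7, 10],
and U^T v = (-3, 9).
Solve U^T U · c = U^T v for the coefficients: c = (-31/27, 46/27). The projection is proj_W(v) = U c.
Check: (v - proj_W(v)) · u_1 = 0  (should be 0).
Check: (v - proj_W(v)) · u_2 = 0  (should be 0).
Result: proj_W(v) = (-46/27, 10/9, 47/27, 92/27).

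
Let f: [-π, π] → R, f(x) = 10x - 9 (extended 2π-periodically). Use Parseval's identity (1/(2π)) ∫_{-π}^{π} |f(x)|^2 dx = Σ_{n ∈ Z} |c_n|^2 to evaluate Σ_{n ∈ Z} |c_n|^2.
Σ |c_n|^2 = 100π^2/3 + 81

Expand and integrate term by term over [-π, π]:
  ∫ (10x)^2 dx = 100·(2π^3/3); ∫ 2·10·(-9)·x dx = 0 (odd integrand); ∫ (-9)^2 dx = 81·2π.
So (1/(2π)) ∫_{-π}^{π} (10x - 9)^2 dx = 100π^2/3 + 81 = 100π^2/3 + 81.
Parseval ⇒ Σ |c_n|^2 = 100π^2/3 + 81.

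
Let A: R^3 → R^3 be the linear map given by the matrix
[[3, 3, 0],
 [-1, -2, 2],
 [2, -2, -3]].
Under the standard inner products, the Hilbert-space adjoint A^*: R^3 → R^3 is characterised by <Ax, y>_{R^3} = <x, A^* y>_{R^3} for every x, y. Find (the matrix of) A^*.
A^* = A^T =
[[3, -1, 2],
 [3, -2, -2],
 [0, 2, -3]]

For real matrices with standard dot products, the defining identity <Ax, y> = <x, A^* y> gives (Ax)^T y = x^T (A^*) y, i.e. x^T A^T y = x^T (A^*) y. Since this holds for all x, y, we must have A^* = A^T. Therefore
A^* =
[[3, -1, 2],
 [3, -2, -2],
 [0, 2, -3]].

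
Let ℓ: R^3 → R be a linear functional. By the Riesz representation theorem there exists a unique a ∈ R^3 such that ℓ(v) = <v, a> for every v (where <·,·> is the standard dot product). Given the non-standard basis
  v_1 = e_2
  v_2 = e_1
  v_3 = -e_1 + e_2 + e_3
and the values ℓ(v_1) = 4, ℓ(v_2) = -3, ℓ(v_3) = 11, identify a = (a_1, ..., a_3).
a = (-3, 4, 4)

Write a = (a_1, ..., a_3) in the standard basis. For each basis vector v_i, ℓ(v_i) = <v_i, a> is a linear equation in the a_j's. Collect the n equations into a matrix system V a = ℓ, where row i of V is v_i (expressed in the standard basis). Since V is invertible (lower-triangular with 1s on the diagonal, up to permutation), solve by back-substitution:
  V =
[[0, 1, 0],
 [1, 0, 0],
 [-1, 1, 1]]
  V a = (4, -3, 11)
Solving gives a = (-3, 4, 4).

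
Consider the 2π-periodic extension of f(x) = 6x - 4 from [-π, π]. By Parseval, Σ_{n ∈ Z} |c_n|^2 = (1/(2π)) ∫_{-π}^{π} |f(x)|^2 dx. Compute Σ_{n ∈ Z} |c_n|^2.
Σ |c_n|^2 = 12π^2 + 16

Expand and integrate term by term over [-π, π]:
  ∫ (6x)^2 dx = 36·(2π^3/3); ∫ 2·6·(-4)·x dx = 0 (odd integrand); ∫ (-4)^2 dx = 16·2π.
So (1/(2π)) ∫_{-π}^{π} (6x - 4)^2 dx = 36π^2/3 + 16 = 12π^2 + 16.
Parseval ⇒ Σ |c_n|^2 = 12π^2 + 16.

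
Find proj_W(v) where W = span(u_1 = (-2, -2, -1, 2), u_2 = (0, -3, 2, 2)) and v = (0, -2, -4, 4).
proj_W(v) = (-448/157, -298/157, -324/157, 348/157)

Set up U = [u_1 | ... | u_2] ∈ R^(4×2). The projector onto W = col(U) is P = U (U^T U)^(-1) U^T.
Compute U^T U =
  [13, 8]
  [8, 17],
and U^T v = (16, 6).
Solve U^T U · c = U^T v for the coefficients: c = (224/157, -50/157). The projection is proj_W(v) = U c.
Check: (v - proj_W(v)) · u_1 = 0  (should be 0).
Check: (v - proj_W(v)) · u_2 = 0  (should be 0).
Result: proj_W(v) = (-448/157, -298/157, -324/157, 348/157).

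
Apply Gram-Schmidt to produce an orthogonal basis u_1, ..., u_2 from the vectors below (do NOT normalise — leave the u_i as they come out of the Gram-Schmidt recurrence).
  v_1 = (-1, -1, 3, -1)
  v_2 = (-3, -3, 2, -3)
Orthogonal basis:
  u_1 = (-1, -1, 3, -1)
  u_2 = (-7/4, -7/4, -7/4, -7/4)

Apply the Gram-Schmidt recurrence
  u_1 = v_1
  u_i = v_i − Σ_{j<i} ((v_i · u_j) / (u_j · u_j)) · u_j.

Step by step this gives:
  u_1 = (-1, -1, 3, -1)
  u_2 = (-7/4, -7/4, -7/4, -7/4)

Orthogonality check:
  u_2 · u_1 = 0 (should be 0)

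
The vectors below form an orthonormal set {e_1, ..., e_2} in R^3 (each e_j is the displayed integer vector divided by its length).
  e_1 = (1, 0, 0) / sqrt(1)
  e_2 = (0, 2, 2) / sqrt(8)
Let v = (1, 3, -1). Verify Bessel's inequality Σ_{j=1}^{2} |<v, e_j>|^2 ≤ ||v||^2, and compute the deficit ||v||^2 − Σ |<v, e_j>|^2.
Σ |<v, e_j>|^2 = 3; ||v||^2 = 11; deficit = 8

Write each e_j = u_j / sqrt(<u_j, u_j>) where u_j is the displayed integer vector. Then <v, e_j> = <v, u_j> / sqrt(<u_j, u_j>), so |<v, e_j>|^2 = <v, u_j>^2 / <u_j, u_j>.
Coefficients: <v, e_1> = 1/sqrt(1), <v, e_2> = 4/sqrt(8).
Square and sum: Σ |<v, e_j>|^2 = 3.
Compute ||v||^2 = v·v = 11.
Deficit = 11 − 3 = 8 ≥ 0, confirming Bessel's inequality. (The deficit equals ||v − Σ <v,e_j> e_j||^2, the squared distance from v to span{e_j}.)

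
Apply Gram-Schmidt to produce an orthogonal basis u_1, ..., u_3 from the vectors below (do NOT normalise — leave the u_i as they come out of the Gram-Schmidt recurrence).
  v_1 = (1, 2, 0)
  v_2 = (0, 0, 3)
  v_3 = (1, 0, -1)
Orthogonal basis:
  u_1 = (1, 2, 0)
  u_2 = (0, 0, 3)
  u_3 = (4/5, -2/5, 0)

Apply the Gram-Schmidt recurrence
  u_1 = v_1
  u_i = v_i − Σ_{j<i} ((v_i · u_j) / (u_j · u_j)) · u_j.

Step by step this gives:
  u_1 = (1, 2, 0)
  u_2 = (0, 0, 3)
  u_3 = (4/5, -2/5, 0)

Orthogonality check:
  u_2 · u_1 = 0 (should be 0)
  u_3 · u_1 = 0 (should be 0)
  u_3 · u_2 = 0 (should be 0)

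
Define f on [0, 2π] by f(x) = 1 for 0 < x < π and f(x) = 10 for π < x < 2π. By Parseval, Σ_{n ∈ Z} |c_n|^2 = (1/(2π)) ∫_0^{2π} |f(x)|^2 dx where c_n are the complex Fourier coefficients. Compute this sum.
Σ |c_n|^2 = 101/2

Parseval equates the L^2 energy of f (normalised by 1/(2π)) with the ℓ^2 sum of its Fourier coefficients: (1/(2π)) ∫_0^{2π} |f|^2 = Σ |c_n|^2.
Compute the left side: (1/(2π)) [∫_0^π 1^2 dx + ∫_π^{2π} 10^2 dx] = (1/(2π)) · (1π + 100π) = (1 + 100)/2 = 101/2.
So Σ_{n ∈ Z} |c_n|^2 = 101/2.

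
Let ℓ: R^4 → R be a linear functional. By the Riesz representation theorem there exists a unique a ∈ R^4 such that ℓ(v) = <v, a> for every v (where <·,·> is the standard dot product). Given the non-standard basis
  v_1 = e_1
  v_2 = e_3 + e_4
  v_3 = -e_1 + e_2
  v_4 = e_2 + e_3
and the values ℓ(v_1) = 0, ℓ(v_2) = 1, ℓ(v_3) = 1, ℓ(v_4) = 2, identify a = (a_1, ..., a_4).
a = (0, 1, 1, 0)

Write a = (a_1, ..., a_4) in the standard basis. For each basis vector v_i, ℓ(v_i) = <v_i, a> is a linear equation in the a_j's. Collect the n equations into a matrix system V a = ℓ, where row i of V is v_i (expressed in the standard basis). Since V is invertible (lower-triangular with 1s on the diagonal, up to permutation), solve by back-substitution:
  V =
[[1, 0, 0, 0],
 [0, 0, 1, 1],
 [-1, 1, 0, 0],
 [0, 1, 1, 0]]
  V a = (0, 1, 1, 2)
Solving gives a = (0, 1, 1, 0).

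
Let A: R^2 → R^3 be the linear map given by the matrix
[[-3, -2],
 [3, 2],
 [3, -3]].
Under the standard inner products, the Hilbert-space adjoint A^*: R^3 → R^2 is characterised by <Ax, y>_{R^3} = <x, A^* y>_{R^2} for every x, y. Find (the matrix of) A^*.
A^* = A^T =
[[-3, 3, 3],
 [-2, 2, -3]]

For real matrices with standard dot products, the defining identity <Ax, y> = <x, A^* y> gives (Ax)^T y = x^T (A^*) y, i.e. x^T A^T y = x^T (A^*) y. Since this holds for all x, y, we must have A^* = A^T. Therefore
A^* =
[[-3, 3, 3],
 [-2, 2, -3]].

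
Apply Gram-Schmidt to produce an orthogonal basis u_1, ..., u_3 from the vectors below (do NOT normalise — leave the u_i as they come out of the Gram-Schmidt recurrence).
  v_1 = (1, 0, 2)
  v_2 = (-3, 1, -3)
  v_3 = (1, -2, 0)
Orthogonal basis:
  u_1 = (1, 0, 2)
  u_2 = (-6/5, 1, 3/5)
  u_3 = (-4/7, -6/7, 2/7)

Apply the Gram-Schmidt recurrence
  u_1 = v_1
  u_i = v_i − Σ_{j<i} ((v_i · u_j) / (u_j · u_j)) · u_j.

Step by step this gives:
  u_1 = (1, 0, 2)
  u_2 = (-6/5, 1, 3/5)
  u_3 = (-4/7, -6/7, 2/7)

Orthogonality check:
  u_2 · u_1 = 0 (should be 0)
  u_3 · u_1 = 0 (should be 0)
  u_3 · u_2 = 0 (should be 0)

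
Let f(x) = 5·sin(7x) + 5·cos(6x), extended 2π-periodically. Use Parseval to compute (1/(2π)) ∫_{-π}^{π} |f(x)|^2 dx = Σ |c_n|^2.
Σ |c_n|^2 = 25

Expand |f|^2 and use orthogonality of {sin(nx), cos(mx)} on [-π, π]:
  ∫_{-π}^{π} sin(nx)^2 dx = π, ∫ cos(mx)^2 dx = π, and cross terms integrate to 0.
So ∫_{-π}^{π} f(x)^2 dx = 5^2 · π + 5^2 · π = (25 + 25)π.
Divide by 2π: (25 + 25)/2 = 25.
By Parseval, this equals Σ |c_n|^2.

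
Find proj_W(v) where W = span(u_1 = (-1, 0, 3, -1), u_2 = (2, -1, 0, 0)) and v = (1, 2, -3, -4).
proj_W(v) = (2/17, 4/17, -30/17, 10/17)

Set up U = [u_1 | ... | u_2] ∈ R^(4×2). The projector onto W = col(U) is P = U (U^T U)^(-1) U^T.
Compute U^T U =
  [11, -2]
  [-2, 5],
and U^T v = (-6, 0).
Solve U^T U · c = U^T v for the coefficients: c = (-10/17, -4/17). The projection is proj_W(v) = U c.
Check: (v - proj_W(v)) · u_1 = 0  (should be 0).
Check: (v - proj_W(v)) · u_2 = 0  (should be 0).
Result: proj_W(v) = (2/17, 4/17, -30/17, 10/17).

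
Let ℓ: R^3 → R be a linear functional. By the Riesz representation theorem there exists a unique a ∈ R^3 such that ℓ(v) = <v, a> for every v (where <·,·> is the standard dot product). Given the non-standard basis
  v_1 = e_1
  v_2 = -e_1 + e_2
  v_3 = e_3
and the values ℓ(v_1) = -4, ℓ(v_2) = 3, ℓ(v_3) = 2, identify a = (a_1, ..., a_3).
a = (-4, -1, 2)

Write a = (a_1, ..., a_3) in the standard basis. For each basis vector v_i, ℓ(v_i) = <v_i, a> is a linear equation in the a_j's. Collect the n equations into a matrix system V a = ℓ, where row i of V is v_i (expressed in the standard basis). Since V is invertible (lower-triangular with 1s on the diagonal, up to permutation), solve by back-substitution:
  V =
[[1, 0, 0],
 [-1, 1, 0],
 [0, 0, 1]]
  V a = (-4, 3, 2)
Solving gives a = (-4, -1, 2).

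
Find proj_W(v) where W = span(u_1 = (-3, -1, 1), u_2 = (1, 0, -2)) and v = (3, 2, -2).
proj_W(v) = (17/5, 1, -9/5)

Set up U = [u_1 | ... | u_2] ∈ R^(3×2). The projector onto W = col(U) is P = U (U^T U)^(-1) U^T.
Compute U^T U =
  [11, -5]
  [-5, 5],
and U^T v = (-13, 7).
Solve U^T U · c = U^T v for the coefficients: c = (-1, 2/5). The projection is proj_W(v) = U c.
Check: (v - proj_W(v)) · u_1 = 0  (should be 0).
Check: (v - proj_W(v)) · u_2 = 0  (should be 0).
Result: proj_W(v) = (17/5, 1, -9/5).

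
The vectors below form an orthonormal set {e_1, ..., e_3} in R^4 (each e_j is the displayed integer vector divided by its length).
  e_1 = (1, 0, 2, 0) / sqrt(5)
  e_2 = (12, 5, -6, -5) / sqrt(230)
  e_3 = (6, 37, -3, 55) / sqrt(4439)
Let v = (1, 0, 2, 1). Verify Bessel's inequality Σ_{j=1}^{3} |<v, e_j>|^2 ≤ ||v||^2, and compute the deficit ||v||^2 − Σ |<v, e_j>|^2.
Σ |<v, e_j>|^2 = 2235/386; ||v||^2 = 6; deficit = 81/386

Write each e_j = u_j / sqrt(<u_j, u_j>) where u_j is the displayed integer vector. Then <v, e_j> = <v, u_j> / sqrt(<u_j, u_j>), so |<v, e_j>|^2 = <v, u_j>^2 / <u_j, u_j>.
Coefficients: <v, e_1> = 5/sqrt(5), <v, e_2> = -5/sqrt(230), <v, e_3> = 55/sqrt(4439).
Square and sum: Σ |<v, e_j>|^2 = 2235/386.
Compute ||v||^2 = v·v = 6.
Deficit = 6 − 2235/386 = 81/386 ≥ 0, confirming Bessel's inequality. (The deficit equals ||v − Σ <v,e_j> e_j||^2, the squared distance from v to span{e_j}.)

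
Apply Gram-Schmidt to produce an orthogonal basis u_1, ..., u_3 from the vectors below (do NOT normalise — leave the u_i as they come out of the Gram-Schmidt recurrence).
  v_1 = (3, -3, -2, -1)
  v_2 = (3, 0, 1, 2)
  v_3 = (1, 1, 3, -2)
Orthogonal basis:
  u_1 = (3, -3, -2, -1)
  u_2 = (54/23, 15/23, 33/23, 51/23)
  u_3 = (1, 1/3, 7/3, -8/3)

Apply the Gram-Schmidt recurrence
  u_1 = v_1
  u_i = v_i − Σ_{j<i} ((v_i · u_j) / (u_j · u_j)) · u_j.

Step by step this gives:
  u_1 = (3, -3, -2, -1)
  u_2 = (54/23, 15/23, 33/23, 51/23)
  u_3 = (1, 1/3, 7/3, -8/3)

Orthogonality check:
  u_2 · u_1 = 0 (should be 0)
  u_3 · u_1 = 0 (should be 0)
  u_3 · u_2 = 0 (should be 0)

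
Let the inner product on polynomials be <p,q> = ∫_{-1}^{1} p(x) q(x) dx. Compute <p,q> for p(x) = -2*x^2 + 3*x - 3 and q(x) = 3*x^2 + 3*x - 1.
<p,q> = 74/15

Expand the product: p(x)·q(x) = -6*x^4 + 3*x^3 + 2*x^2 - 12*x + 3.
∫_{-1}^{1} of each monomial x^k gives [2/(k+1) if k even, 0 if k odd]. Integrating term-by-term (or equivalently evaluating the antiderivative F(x) = -6*x^5/5 + 3*x^4/4 + 2*x^3/3 - 6*x^2 + 3*x at the endpoints):
  F(1) − F(−1) = -167/60 − (-463/60) = 74/15.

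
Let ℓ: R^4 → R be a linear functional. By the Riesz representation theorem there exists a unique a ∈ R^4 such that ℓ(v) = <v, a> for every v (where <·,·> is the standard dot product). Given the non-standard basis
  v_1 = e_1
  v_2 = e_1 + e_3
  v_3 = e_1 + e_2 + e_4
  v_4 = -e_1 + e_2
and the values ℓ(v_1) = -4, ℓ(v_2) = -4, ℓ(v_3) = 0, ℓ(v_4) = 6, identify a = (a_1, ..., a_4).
a = (-4, 2, 0, 2)

Write a = (a_1, ..., a_4) in the standard basis. For each basis vector v_i, ℓ(v_i) = <v_i, a> is a linear equation in the a_j's. Collect the n equations into a matrix system V a = ℓ, where row i of V is v_i (expressed in the standard basis). Since V is invertible (lower-triangular with 1s on the diagonal, up to permutation), solve by back-substitution:
  V =
[[1, 0, 0, 0],
 [1, 0, 1, 0],
 [1, 1, 0, 1],
 [-1, 1, 0, 0]]
  V a = (-4, -4, 0, 6)
Solving gives a = (-4, 2, 0, 2).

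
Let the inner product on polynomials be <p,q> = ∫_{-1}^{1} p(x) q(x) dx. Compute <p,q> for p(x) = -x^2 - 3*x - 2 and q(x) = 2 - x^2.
<p,q> = -38/5

Expand the product: p(x)·q(x) = x^4 + 3*x^3 - 6*x - 4.
∫_{-1}^{1} of each monomial x^k gives [2/(k+1) if k even, 0 if k odd]. Integrating term-by-term (or equivalently evaluating the antiderivative F(x) = x^5/5 + 3*x^4/4 - 3*x^2 - 4*x at the endpoints):
  F(1) − F(−1) = -121/20 − (31/20) = -38/5.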